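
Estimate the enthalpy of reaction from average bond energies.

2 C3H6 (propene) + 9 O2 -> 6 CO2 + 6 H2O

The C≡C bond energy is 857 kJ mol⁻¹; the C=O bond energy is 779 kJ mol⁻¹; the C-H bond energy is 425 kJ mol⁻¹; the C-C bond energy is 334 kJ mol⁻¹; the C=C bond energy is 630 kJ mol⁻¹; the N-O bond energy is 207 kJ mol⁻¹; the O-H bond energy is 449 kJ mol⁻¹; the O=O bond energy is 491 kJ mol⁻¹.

Bonds broken (reactants):
  C-C: 2 × 334 = 668
  C-H: 12 × 425 = 5100
  C=C: 2 × 630 = 1260
  O=O: 9 × 491 = 4419
  Σ(broken) = 11447 kJ
Bonds formed (products):
  C=O: 12 × 779 = 9348
  O-H: 12 × 449 = 5388
  Σ(formed) = 14736 kJ
ΔH = Σ(broken) − Σ(formed) = 11447 − 14736 = −3289 kJ

ΔH ≈ −3289 kJ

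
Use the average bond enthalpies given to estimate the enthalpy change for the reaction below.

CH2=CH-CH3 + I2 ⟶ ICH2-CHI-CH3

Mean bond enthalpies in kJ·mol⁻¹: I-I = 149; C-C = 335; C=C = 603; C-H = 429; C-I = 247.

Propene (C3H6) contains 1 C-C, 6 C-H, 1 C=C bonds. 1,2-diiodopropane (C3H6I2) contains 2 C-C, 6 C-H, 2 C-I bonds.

Bonds broken (reactants):
  C-C: 1 × 335 = 335
  C-H: 6 × 429 = 2574
  C=C: 1 × 603 = 603
  I-I: 1 × 149 = 149
  Σ(broken) = 3661 kJ
Bonds formed (products):
  C-C: 2 × 335 = 670
  C-H: 6 × 429 = 2574
  C-I: 2 × 247 = 494
  Σ(formed) = 3738 kJ
ΔH = Σ(broken) − Σ(formed) = 3661 − 3738 = −77 kJ

ΔH ≈ −77 kJ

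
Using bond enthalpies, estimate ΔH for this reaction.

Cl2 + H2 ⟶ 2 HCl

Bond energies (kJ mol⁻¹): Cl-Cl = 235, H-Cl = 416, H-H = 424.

Bonds broken (reactants):
  Cl-Cl: 1 × 235 = 235
  H-H: 1 × 424 = 424
  Σ(broken) = 659 kJ
Bonds formed (products):
  H-Cl: 2 × 416 = 832
  Σ(formed) = 832 kJ
ΔH = Σ(broken) − Σ(formed) = 659 − 832 = −173 kJ

ΔH ≈ −173 kJ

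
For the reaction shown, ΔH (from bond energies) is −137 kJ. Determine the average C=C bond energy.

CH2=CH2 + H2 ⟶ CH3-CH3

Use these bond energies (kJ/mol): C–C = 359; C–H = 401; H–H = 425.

Let D be the C=C bond energy.
Σ(broken) = 4×401 + 1×D + 1×425 = 2029 + D
Σ(formed) = 1×359 + 6×401 = 2765
ΔH = Σ(broken) − Σ(formed) = (2029 + D) − (2765) = −736 + D
Setting this equal to −137 kJ gives D = 599 kJ/mol.

D(C=C) ≈ 599 kJ/mol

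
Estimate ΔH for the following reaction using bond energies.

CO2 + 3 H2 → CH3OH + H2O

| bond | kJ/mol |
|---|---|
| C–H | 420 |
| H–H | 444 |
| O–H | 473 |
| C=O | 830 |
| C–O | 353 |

Bonds broken (reactants):
  C=O: 2 × 830 = 1660
  H–H: 3 × 444 = 1332
  Σ(broken) = 2992 kJ
Bonds formed (products):
  C–H: 3 × 420 = 1260
  C–O: 1 × 353 = 353
  O–H: 3 × 473 = 1419
  Σ(formed) = 3032 kJ
ΔH = Σ(broken) − Σ(formed) = 2992 − 3032 = −40 kJ

ΔH ≈ −40 kJ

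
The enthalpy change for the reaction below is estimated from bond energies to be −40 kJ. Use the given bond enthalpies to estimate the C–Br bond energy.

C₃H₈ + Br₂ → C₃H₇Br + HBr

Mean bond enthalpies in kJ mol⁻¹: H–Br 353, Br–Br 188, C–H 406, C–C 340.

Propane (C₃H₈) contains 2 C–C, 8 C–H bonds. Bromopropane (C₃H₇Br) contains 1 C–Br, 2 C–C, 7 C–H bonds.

Let D be the C–Br bond energy.
Σ(broken) = 1×188 + 2×340 + 8×406 = 4116
Σ(formed) = 1×D + 2×340 + 7×406 + 1×353 = 3875 + D
ΔH = Σ(broken) − Σ(formed) = (4116) − (3875 + D) = +241 − D
Setting this equal to −40 kJ gives D = 281 kJ/mol.

D(C–Br) ≈ 281 kJ/mol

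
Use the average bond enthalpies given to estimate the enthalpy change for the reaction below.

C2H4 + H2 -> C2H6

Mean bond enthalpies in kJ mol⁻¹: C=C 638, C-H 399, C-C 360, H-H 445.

Bonds broken (reactants):
  C-H: 4 × 399 = 1596
  C=C: 1 × 638 = 638
  H-H: 1 × 445 = 445
  Σ(broken) = 2679 kJ
Bonds formed (products):
  C-C: 1 × 360 = 360
  C-H: 6 × 399 = 2394
  Σ(formed) = 2754 kJ
ΔH = Σ(broken) − Σ(formed) = 2679 − 2754 = −75 kJ

ΔH ≈ −75 kJ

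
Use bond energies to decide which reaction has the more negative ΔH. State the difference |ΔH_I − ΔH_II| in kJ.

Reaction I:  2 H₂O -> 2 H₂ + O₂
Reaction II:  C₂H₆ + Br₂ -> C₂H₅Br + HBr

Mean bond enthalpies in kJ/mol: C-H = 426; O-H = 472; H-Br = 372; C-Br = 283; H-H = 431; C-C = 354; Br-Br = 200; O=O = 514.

Reaction II, by 541 kJ

Reaction I:
  Bonds broken (reactants):
    O-H: 4 × 472 = 1888
    Σ(broken) = 1888 kJ
  Bonds formed (products):
    H-H: 2 × 431 = 862
    O=O: 1 × 514 = 514
    Σ(formed) = 1376 kJ
  ΔH_I = 1888 − 1376 = +512 kJ
Reaction II:
  Bonds broken (reactants):
    Br-Br: 1 × 200 = 200
    C-C: 1 × 354 = 354
    C-H: 6 × 426 = 2556
    Σ(broken) = 3110 kJ
  Bonds formed (products):
    C-Br: 1 × 283 = 283
    C-C: 1 × 354 = 354
    C-H: 5 × 426 = 2130
    H-Br: 1 × 372 = 372
    Σ(formed) = 3139 kJ
  ΔH_II = 3110 − 3139 = −29 kJ
ΔH_I − ΔH_II = +541 kJ, so reaction II has the more negative ΔH; |ΔH_I − ΔH_II| = 541 kJ.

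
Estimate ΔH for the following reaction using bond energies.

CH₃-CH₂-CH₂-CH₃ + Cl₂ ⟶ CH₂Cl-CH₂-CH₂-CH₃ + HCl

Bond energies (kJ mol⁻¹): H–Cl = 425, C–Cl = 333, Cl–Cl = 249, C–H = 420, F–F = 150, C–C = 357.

ΔH ≈ −89 kJ

Bonds broken (reactants):
  C–C: 3 × 357 = 1071
  C–H: 10 × 420 = 4200
  Cl–Cl: 1 × 249 = 249
  Σ(broken) = 5520 kJ
Bonds formed (products):
  C–C: 3 × 357 = 1071
  C–Cl: 1 × 333 = 333
  C–H: 9 × 420 = 3780
  H–Cl: 1 × 425 = 425
  Σ(formed) = 5609 kJ
ΔH = Σ(broken) − Σ(formed) = 5520 − 5609 = −89 kJ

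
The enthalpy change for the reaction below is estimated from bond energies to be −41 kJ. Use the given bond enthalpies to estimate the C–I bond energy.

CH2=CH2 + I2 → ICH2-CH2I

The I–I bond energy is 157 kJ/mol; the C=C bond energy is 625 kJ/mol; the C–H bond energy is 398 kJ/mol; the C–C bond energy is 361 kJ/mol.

D(C–I) ≈ 231 kJ/mol

Let D be the C–I bond energy.
Σ(broken) = 4×398 + 1×625 + 1×157 = 2374
Σ(formed) = 1×361 + 4×398 + 2×D = 1953 + 2D
ΔH = Σ(broken) − Σ(formed) = (2374) − (1953 + 2D) = +421 − 2D
Setting this equal to −41 kJ gives 2D = 462, so D = 231 kJ/mol.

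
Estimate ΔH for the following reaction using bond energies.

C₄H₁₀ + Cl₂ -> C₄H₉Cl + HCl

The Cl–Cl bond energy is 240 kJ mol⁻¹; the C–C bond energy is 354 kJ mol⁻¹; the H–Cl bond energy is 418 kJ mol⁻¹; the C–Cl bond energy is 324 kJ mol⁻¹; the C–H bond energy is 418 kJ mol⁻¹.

ΔH ≈ −84 kJ

Bonds broken (reactants):
  C–C: 3 × 354 = 1062
  C–H: 10 × 418 = 4180
  Cl–Cl: 1 × 240 = 240
  Σ(broken) = 5482 kJ
Bonds formed (products):
  C–C: 3 × 354 = 1062
  C–Cl: 1 × 324 = 324
  C–H: 9 × 418 = 3762
  H–Cl: 1 × 418 = 418
  Σ(formed) = 5566 kJ
ΔH = Σ(broken) − Σ(formed) = 5482 − 5566 = −84 kJ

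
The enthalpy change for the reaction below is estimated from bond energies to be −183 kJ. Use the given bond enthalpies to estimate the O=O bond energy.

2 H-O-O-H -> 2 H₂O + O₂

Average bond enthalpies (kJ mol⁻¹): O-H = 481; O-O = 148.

Let D be the O=O bond energy.
Σ(broken) = 4×481 + 2×148 = 2220
Σ(formed) = 4×481 + 1×D = 1924 + D
ΔH = Σ(broken) − Σ(formed) = (2220) − (1924 + D) = +296 − D
Setting this equal to −183 kJ gives D = 479 kJ/mol.

D(O=O) ≈ 479 kJ/mol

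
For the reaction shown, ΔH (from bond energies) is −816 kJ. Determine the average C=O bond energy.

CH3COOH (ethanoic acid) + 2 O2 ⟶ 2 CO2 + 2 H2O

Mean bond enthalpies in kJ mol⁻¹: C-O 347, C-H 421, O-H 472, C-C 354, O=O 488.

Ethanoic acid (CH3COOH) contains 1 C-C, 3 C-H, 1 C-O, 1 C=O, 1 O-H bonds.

Let D be the C=O bond energy.
Σ(broken) = 1×354 + 3×421 + 1×347 + 1×D + 1×472 + 2×488 = 3412 + D
Σ(formed) = 4×D + 4×472 = 1888 + 4D
ΔH = Σ(broken) − Σ(formed) = (3412 + D) − (1888 + 4D) = +1524 − 3D
Setting this equal to −816 kJ gives 3D = 2340, so D = 780 kJ/mol.

D(C=O) ≈ 780 kJ/mol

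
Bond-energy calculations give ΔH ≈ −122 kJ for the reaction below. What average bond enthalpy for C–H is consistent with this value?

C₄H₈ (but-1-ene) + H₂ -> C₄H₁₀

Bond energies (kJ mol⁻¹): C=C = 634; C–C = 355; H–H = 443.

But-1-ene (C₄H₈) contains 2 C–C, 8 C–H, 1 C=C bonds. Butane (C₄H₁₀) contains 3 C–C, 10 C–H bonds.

Let D be the C–H bond energy.
Σ(broken) = 2×355 + 8×D + 1×634 + 1×443 = 1787 + 8D
Σ(formed) = 3×355 + 10×D = 1065 + 10D
ΔH = Σ(broken) − Σ(formed) = (1787 + 8D) − (1065 + 10D) = +722 − 2D
Setting this equal to −122 kJ gives 2D = 844, so D = 422 kJ/mol.

D(C–H) ≈ 422 kJ/mol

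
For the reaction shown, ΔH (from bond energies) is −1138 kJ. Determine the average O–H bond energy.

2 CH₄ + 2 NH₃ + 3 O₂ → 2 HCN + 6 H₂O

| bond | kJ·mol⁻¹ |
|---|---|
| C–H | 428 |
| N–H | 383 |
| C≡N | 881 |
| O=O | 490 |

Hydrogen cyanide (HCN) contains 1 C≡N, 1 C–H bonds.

Let D be the O–H bond energy.
Σ(broken) = 8×428 + 6×383 + 3×490 = 7192
Σ(formed) = 2×881 + 2×428 + 12×D = 2618 + 12D
ΔH = Σ(broken) − Σ(formed) = (7192) − (2618 + 12D) = +4574 − 12D
Setting this equal to −1138 kJ gives 12D = 5712, so D = 476 kJ/mol.

D(O–H) ≈ 476 kJ/mol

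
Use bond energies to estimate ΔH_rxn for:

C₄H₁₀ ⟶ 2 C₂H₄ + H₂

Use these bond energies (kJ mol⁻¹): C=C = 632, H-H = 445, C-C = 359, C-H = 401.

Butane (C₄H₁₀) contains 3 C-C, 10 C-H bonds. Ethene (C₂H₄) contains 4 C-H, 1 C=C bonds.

Bonds broken (reactants):
  C-C: 3 × 359 = 1077
  C-H: 10 × 401 = 4010
  Σ(broken) = 5087 kJ
Bonds formed (products):
  C-H: 8 × 401 = 3208
  C=C: 2 × 632 = 1264
  H-H: 1 × 445 = 445
  Σ(formed) = 4917 kJ
ΔH = Σ(broken) − Σ(formed) = 5087 − 4917 = +170 kJ

ΔH ≈ +170 kJ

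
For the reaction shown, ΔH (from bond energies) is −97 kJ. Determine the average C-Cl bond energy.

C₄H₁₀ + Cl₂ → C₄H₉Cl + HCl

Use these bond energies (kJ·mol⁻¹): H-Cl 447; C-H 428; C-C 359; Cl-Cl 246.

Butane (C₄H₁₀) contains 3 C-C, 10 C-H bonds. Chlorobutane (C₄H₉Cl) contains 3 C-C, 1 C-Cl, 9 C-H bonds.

D(C-Cl) ≈ 324 kJ/mol

Let D be the C-Cl bond energy.
Σ(broken) = 3×359 + 10×428 + 1×246 = 5603
Σ(formed) = 3×359 + 1×D + 9×428 + 1×447 = 5376 + D
ΔH = Σ(broken) − Σ(formed) = (5603) − (5376 + D) = +227 − D
Setting this equal to −97 kJ gives D = 324 kJ/mol.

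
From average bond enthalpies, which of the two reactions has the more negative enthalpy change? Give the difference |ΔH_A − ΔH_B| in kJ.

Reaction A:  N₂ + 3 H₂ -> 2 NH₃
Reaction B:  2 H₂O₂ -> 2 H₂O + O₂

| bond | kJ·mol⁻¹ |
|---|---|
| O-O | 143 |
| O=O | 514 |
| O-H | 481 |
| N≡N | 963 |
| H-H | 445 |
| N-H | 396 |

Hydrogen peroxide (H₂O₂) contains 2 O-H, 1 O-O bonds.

Reaction A:
  Bonds broken (reactants):
    H-H: 3 × 445 = 1335
    N≡N: 1 × 963 = 963
    Σ(broken) = 2298 kJ
  Bonds formed (products):
    N-H: 6 × 396 = 2376
    Σ(formed) = 2376 kJ
  ΔH_A = 2298 − 2376 = −78 kJ
Reaction B:
  Bonds broken (reactants):
    O-H: 4 × 481 = 1924
    O-O: 2 × 143 = 286
    Σ(broken) = 2210 kJ
  Bonds formed (products):
    O-H: 4 × 481 = 1924
    O=O: 1 × 514 = 514
    Σ(formed) = 2438 kJ
  ΔH_B = 2210 − 2438 = −228 kJ
ΔH_A − ΔH_B = +150 kJ, so reaction B has the more negative ΔH; |ΔH_A − ΔH_B| = 150 kJ.

Reaction B, by 150 kJ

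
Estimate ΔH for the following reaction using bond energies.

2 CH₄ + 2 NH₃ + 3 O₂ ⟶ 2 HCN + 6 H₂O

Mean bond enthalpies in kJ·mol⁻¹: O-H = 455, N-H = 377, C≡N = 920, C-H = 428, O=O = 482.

ΔH ≈ −1024 kJ

Bonds broken (reactants):
  C-H: 8 × 428 = 3424
  N-H: 6 × 377 = 2262
  O=O: 3 × 482 = 1446
  Σ(broken) = 7132 kJ
Bonds formed (products):
  C≡N: 2 × 920 = 1840
  C-H: 2 × 428 = 856
  O-H: 12 × 455 = 5460
  Σ(formed) = 8156 kJ
ΔH = Σ(broken) − Σ(formed) = 7132 − 8156 = −1024 kJ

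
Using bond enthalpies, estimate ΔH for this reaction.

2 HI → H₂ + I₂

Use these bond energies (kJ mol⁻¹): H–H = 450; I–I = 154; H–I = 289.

Bonds broken (reactants):
  H–I: 2 × 289 = 578
  Σ(broken) = 578 kJ
Bonds formed (products):
  H–H: 1 × 450 = 450
  I–I: 1 × 154 = 154
  Σ(formed) = 604 kJ
ΔH = Σ(broken) − Σ(formed) = 578 − 604 = −26 kJ

ΔH ≈ −26 kJ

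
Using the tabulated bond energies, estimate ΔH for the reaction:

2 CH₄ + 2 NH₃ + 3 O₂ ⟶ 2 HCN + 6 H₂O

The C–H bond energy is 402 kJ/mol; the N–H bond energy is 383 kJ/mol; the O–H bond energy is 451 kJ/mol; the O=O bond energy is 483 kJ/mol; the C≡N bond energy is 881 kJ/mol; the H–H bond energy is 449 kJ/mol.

Bonds broken (reactants):
  C–H: 8 × 402 = 3216
  N–H: 6 × 383 = 2298
  O=O: 3 × 483 = 1449
  Σ(broken) = 6963 kJ
Bonds formed (products):
  C≡N: 2 × 881 = 1762
  C–H: 2 × 402 = 804
  O–H: 12 × 451 = 5412
  Σ(formed) = 7978 kJ
ΔH = Σ(broken) − Σ(formed) = 6963 − 7978 = −1015 kJ

ΔH ≈ −1015 kJ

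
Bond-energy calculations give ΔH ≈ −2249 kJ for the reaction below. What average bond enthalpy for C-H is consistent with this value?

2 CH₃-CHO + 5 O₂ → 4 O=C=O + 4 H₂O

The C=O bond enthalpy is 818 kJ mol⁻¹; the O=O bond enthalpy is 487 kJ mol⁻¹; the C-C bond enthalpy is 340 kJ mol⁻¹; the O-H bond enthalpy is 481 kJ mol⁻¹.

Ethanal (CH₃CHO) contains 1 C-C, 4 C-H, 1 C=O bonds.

D(C-H) ≈ 424 kJ/mol

Let D be the C-H bond energy.
Σ(broken) = 2×340 + 8×D + 2×818 + 5×487 = 4751 + 8D
Σ(formed) = 8×818 + 8×481 = 10392
ΔH = Σ(broken) − Σ(formed) = (4751 + 8D) − (10392) = −5641 + 8D
Setting this equal to −2249 kJ gives 8D = 3392, so D = 424 kJ/mol.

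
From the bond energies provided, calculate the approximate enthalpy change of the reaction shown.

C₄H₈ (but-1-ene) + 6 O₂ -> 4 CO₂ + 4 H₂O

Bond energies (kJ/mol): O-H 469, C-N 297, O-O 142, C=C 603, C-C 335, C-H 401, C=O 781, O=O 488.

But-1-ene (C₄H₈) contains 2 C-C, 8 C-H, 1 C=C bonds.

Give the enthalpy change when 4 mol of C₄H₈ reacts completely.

Bonds broken (reactants):
  C-C: 2 × 335 = 670
  C-H: 8 × 401 = 3208
  C=C: 1 × 603 = 603
  O=O: 6 × 488 = 2928
  Σ(broken) = 7409 kJ
Bonds formed (products):
  C=O: 8 × 781 = 6248
  O-H: 8 × 469 = 3752
  Σ(formed) = 10000 kJ
ΔH = Σ(broken) − Σ(formed) = 7409 − 10000 = −2591 kJ
For 4× the reaction as written: 4 × (−2591) = −10364 kJ

ΔH = −10364 kJ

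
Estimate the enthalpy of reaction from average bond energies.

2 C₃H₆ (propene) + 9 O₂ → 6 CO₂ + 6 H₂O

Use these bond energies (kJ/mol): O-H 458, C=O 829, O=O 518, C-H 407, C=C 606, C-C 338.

ΔH ≈ −4010 kJ

Bonds broken (reactants):
  C-C: 2 × 338 = 676
  C-H: 12 × 407 = 4884
  C=C: 2 × 606 = 1212
  O=O: 9 × 518 = 4662
  Σ(broken) = 11434 kJ
Bonds formed (products):
  C=O: 12 × 829 = 9948
  O-H: 12 × 458 = 5496
  Σ(formed) = 15444 kJ
ΔH = Σ(broken) − Σ(formed) = 11434 − 15444 = −4010 kJ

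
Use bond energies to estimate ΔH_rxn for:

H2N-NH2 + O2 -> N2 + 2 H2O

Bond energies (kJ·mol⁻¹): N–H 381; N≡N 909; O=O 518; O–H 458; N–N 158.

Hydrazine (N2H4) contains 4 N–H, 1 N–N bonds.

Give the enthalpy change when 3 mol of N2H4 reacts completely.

Bonds broken (reactants):
  N–H: 4 × 381 = 1524
  N–N: 1 × 158 = 158
  O=O: 1 × 518 = 518
  Σ(broken) = 2200 kJ
Bonds formed (products):
  N≡N: 1 × 909 = 909
  O–H: 4 × 458 = 1832
  Σ(formed) = 2741 kJ
ΔH = Σ(broken) − Σ(formed) = 2200 − 2741 = −541 kJ
For 3× the reaction as written: 3 × (−541) = −1623 kJ

ΔH = −1623 kJ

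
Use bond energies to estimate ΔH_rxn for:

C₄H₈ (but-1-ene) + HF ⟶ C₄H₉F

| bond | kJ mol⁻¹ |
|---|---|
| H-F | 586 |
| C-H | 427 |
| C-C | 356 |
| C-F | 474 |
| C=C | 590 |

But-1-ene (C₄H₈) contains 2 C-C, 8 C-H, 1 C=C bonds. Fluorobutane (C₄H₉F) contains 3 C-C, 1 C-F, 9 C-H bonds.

Bonds broken (reactants):
  C-C: 2 × 356 = 712
  C-H: 8 × 427 = 3416
  C=C: 1 × 590 = 590
  H-F: 1 × 586 = 586
  Σ(broken) = 5304 kJ
Bonds formed (products):
  C-C: 3 × 356 = 1068
  C-F: 1 × 474 = 474
  C-H: 9 × 427 = 3843
  Σ(formed) = 5385 kJ
ΔH = Σ(broken) − Σ(formed) = 5304 − 5385 = −81 kJ

ΔH ≈ −81 kJ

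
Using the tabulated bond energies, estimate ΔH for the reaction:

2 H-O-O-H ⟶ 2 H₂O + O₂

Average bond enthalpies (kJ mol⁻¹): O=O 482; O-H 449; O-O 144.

Bonds broken (reactants):
  O-H: 4 × 449 = 1796
  O-O: 2 × 144 = 288
  Σ(broken) = 2084 kJ
Bonds formed (products):
  O-H: 4 × 449 = 1796
  O=O: 1 × 482 = 482
  Σ(formed) = 2278 kJ
ΔH = Σ(broken) − Σ(formed) = 2084 − 2278 = −194 kJ

ΔH ≈ −194 kJ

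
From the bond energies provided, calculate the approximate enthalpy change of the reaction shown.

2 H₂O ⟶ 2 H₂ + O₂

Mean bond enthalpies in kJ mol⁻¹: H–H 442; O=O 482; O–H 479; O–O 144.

Bonds broken (reactants):
  O–H: 4 × 479 = 1916
  Σ(broken) = 1916 kJ
Bonds formed (products):
  H–H: 2 × 442 = 884
  O=O: 1 × 482 = 482
  Σ(formed) = 1366 kJ
ΔH = Σ(broken) − Σ(formed) = 1916 − 1366 = +550 kJ

ΔH ≈ +550 kJ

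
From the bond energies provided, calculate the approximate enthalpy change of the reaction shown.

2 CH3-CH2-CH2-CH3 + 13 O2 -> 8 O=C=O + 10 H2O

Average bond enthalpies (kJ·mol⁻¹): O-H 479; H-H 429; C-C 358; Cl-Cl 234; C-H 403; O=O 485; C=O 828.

Bonds broken (reactants):
  C-C: 6 × 358 = 2148
  C-H: 20 × 403 = 8060
  O=O: 13 × 485 = 6305
  Σ(broken) = 16513 kJ
Bonds formed (products):
  C=O: 16 × 828 = 13248
  O-H: 20 × 479 = 9580
  Σ(formed) = 22828 kJ
ΔH = Σ(broken) − Σ(formed) = 16513 − 22828 = −6315 kJ

ΔH ≈ −6315 kJ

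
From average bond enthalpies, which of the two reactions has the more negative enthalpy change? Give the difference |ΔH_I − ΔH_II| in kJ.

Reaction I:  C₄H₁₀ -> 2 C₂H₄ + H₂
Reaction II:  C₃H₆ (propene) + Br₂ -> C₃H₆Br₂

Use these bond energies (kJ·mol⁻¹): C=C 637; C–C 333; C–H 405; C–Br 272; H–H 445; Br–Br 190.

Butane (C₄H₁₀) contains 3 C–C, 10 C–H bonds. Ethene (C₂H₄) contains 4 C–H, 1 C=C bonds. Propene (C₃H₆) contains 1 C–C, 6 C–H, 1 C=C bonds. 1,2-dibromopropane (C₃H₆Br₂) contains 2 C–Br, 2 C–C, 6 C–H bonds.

Reaction I:
  Bonds broken (reactants):
    C–C: 3 × 333 = 999
    C–H: 10 × 405 = 4050
    Σ(broken) = 5049 kJ
  Bonds formed (products):
    C–H: 8 × 405 = 3240
    C=C: 2 × 637 = 1274
    H–H: 1 × 445 = 445
    Σ(formed) = 4959 kJ
  ΔH_I = 5049 − 4959 = +90 kJ
Reaction II:
  Bonds broken (reactants):
    Br–Br: 1 × 190 = 190
    C–C: 1 × 333 = 333
    C–H: 6 × 405 = 2430
    C=C: 1 × 637 = 637
    Σ(broken) = 3590 kJ
  Bonds formed (products):
    C–Br: 2 × 272 = 544
    C–C: 2 × 333 = 666
    C–H: 6 × 405 = 2430
    Σ(formed) = 3640 kJ
  ΔH_II = 3590 − 3640 = −50 kJ
ΔH_I − ΔH_II = +140 kJ, so reaction II has the more negative ΔH; |ΔH_I − ΔH_II| = 140 kJ.

Reaction II, by 140 kJ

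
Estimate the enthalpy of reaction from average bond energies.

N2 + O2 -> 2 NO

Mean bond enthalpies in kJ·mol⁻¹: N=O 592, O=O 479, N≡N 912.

ΔH ≈ +207 kJ

Bonds broken (reactants):
  N≡N: 1 × 912 = 912
  O=O: 1 × 479 = 479
  Σ(broken) = 1391 kJ
Bonds formed (products):
  N=O: 2 × 592 = 1184
  Σ(formed) = 1184 kJ
ΔH = Σ(broken) − Σ(formed) = 1391 − 1184 = +207 kJ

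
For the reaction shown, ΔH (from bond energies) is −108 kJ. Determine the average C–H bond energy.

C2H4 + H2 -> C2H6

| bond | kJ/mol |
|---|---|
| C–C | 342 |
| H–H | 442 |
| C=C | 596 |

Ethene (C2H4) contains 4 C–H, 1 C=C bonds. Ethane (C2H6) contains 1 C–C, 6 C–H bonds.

Let D be the C–H bond energy.
Σ(broken) = 4×D + 1×596 + 1×442 = 1038 + 4D
Σ(formed) = 1×342 + 6×D = 342 + 6D
ΔH = Σ(broken) − Σ(formed) = (1038 + 4D) − (342 + 6D) = +696 − 2D
Setting this equal to −108 kJ gives 2D = 804, so D = 402 kJ/mol.

D(C–H) ≈ 402 kJ/mol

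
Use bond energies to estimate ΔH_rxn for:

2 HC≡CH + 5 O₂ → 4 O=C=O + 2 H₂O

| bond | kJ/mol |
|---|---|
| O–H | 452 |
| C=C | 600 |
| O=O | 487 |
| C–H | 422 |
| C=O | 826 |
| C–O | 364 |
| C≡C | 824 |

Bonds broken (reactants):
  C≡C: 2 × 824 = 1648
  C–H: 4 × 422 = 1688
  O=O: 5 × 487 = 2435
  Σ(broken) = 5771 kJ
Bonds formed (products):
  C=O: 8 × 826 = 6608
  O–H: 4 × 452 = 1808
  Σ(formed) = 8416 kJ
ΔH = Σ(broken) − Σ(formed) = 5771 − 8416 = −2645 kJ

ΔH ≈ −2645 kJ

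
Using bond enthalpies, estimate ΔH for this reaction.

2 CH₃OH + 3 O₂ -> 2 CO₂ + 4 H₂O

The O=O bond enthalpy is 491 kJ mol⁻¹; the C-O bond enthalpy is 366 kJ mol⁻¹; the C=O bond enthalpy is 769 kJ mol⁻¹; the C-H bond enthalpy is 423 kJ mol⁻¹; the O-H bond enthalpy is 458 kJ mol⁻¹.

ΔH ≈ −1081 kJ

Bonds broken (reactants):
  C-H: 6 × 423 = 2538
  C-O: 2 × 366 = 732
  O-H: 2 × 458 = 916
  O=O: 3 × 491 = 1473
  Σ(broken) = 5659 kJ
Bonds formed (products):
  C=O: 4 × 769 = 3076
  O-H: 8 × 458 = 3664
  Σ(formed) = 6740 kJ
ΔH = Σ(broken) − Σ(formed) = 5659 − 6740 = −1081 kJ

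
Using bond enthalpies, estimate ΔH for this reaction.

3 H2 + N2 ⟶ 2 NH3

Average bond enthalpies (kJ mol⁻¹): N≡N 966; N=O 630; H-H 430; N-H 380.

Bonds broken (reactants):
  H-H: 3 × 430 = 1290
  N≡N: 1 × 966 = 966
  Σ(broken) = 2256 kJ
Bonds formed (products):
  N-H: 6 × 380 = 2280
  Σ(formed) = 2280 kJ
ΔH = Σ(broken) − Σ(formed) = 2256 − 2280 = −24 kJ

ΔH ≈ −24 kJ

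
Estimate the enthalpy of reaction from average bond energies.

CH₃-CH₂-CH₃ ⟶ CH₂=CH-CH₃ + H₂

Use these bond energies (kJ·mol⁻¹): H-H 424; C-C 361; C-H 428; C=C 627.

ΔH ≈ +166 kJ

Bonds broken (reactants):
  C-C: 2 × 361 = 722
  C-H: 8 × 428 = 3424
  Σ(broken) = 4146 kJ
Bonds formed (products):
  C-C: 1 × 361 = 361
  C-H: 6 × 428 = 2568
  C=C: 1 × 627 = 627
  H-H: 1 × 424 = 424
  Σ(formed) = 3980 kJ
ΔH = Σ(broken) − Σ(formed) = 4146 − 3980 = +166 kJ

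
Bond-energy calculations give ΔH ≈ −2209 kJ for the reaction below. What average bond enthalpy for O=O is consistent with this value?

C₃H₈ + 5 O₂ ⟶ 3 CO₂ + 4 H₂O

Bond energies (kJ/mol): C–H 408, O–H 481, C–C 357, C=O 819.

Let D be the O=O bond energy.
Σ(broken) = 2×357 + 8×408 + 5×D = 3978 + 5D
Σ(formed) = 6×819 + 8×481 = 8762
ΔH = Σ(broken) − Σ(formed) = (3978 + 5D) − (8762) = −4784 + 5D
Setting this equal to −2209 kJ gives 5D = 2575, so D = 515 kJ/mol.

D(O=O) ≈ 515 kJ/mol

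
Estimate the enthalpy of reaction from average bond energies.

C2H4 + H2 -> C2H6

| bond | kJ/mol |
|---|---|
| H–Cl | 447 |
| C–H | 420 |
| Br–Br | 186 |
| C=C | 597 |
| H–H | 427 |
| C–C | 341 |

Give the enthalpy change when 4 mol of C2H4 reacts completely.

ΔH = −628 kJ

Bonds broken (reactants):
  C–H: 4 × 420 = 1680
  C=C: 1 × 597 = 597
  H–H: 1 × 427 = 427
  Σ(broken) = 2704 kJ
Bonds formed (products):
  C–C: 1 × 341 = 341
  C–H: 6 × 420 = 2520
  Σ(formed) = 2861 kJ
ΔH = Σ(broken) − Σ(formed) = 2704 − 2861 = −157 kJ
For 4× the reaction as written: 4 × (−157) = −628 kJ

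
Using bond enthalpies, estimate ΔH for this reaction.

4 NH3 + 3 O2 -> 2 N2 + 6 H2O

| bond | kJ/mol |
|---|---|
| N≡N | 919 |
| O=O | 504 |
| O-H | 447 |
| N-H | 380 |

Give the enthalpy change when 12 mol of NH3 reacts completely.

ΔH = −3390 kJ

Bonds broken (reactants):
  N-H: 12 × 380 = 4560
  O=O: 3 × 504 = 1512
  Σ(broken) = 6072 kJ
Bonds formed (products):
  N≡N: 2 × 919 = 1838
  O-H: 12 × 447 = 5364
  Σ(formed) = 7202 kJ
ΔH = Σ(broken) − Σ(formed) = 6072 − 7202 = −1130 kJ
For 3× the reaction as written: 3 × (−1130) = −3390 kJ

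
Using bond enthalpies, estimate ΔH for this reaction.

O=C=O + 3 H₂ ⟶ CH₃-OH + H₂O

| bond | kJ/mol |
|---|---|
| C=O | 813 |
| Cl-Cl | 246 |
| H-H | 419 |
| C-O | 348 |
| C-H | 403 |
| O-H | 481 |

Bonds broken (reactants):
  C=O: 2 × 813 = 1626
  H-H: 3 × 419 = 1257
  Σ(broken) = 2883 kJ
Bonds formed (products):
  C-H: 3 × 403 = 1209
  C-O: 1 × 348 = 348
  O-H: 3 × 481 = 1443
  Σ(formed) = 3000 kJ
ΔH = Σ(broken) − Σ(formed) = 2883 − 3000 = −117 kJ

ΔH ≈ −117 kJ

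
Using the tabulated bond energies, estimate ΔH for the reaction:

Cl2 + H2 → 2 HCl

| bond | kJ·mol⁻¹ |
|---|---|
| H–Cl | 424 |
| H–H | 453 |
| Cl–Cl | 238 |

ΔH ≈ −157 kJ

Bonds broken (reactants):
  Cl–Cl: 1 × 238 = 238
  H–H: 1 × 453 = 453
  Σ(broken) = 691 kJ
Bonds formed (products):
  H–Cl: 2 × 424 = 848
  Σ(formed) = 848 kJ
ΔH = Σ(broken) − Σ(formed) = 691 − 848 = −157 kJ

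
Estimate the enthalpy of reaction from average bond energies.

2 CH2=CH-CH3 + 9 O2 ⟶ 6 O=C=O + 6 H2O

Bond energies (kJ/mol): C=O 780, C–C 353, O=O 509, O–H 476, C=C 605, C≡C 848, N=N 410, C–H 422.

Bonds broken (reactants):
  C–C: 2 × 353 = 706
  C–H: 12 × 422 = 5064
  C=C: 2 × 605 = 1210
  O=O: 9 × 509 = 4581
  Σ(broken) = 11561 kJ
Bonds formed (products):
  C=O: 12 × 780 = 9360
  O–H: 12 × 476 = 5712
  Σ(formed) = 15072 kJ
ΔH = Σ(broken) − Σ(formed) = 11561 − 15072 = −3511 kJ

ΔH ≈ −3511 kJ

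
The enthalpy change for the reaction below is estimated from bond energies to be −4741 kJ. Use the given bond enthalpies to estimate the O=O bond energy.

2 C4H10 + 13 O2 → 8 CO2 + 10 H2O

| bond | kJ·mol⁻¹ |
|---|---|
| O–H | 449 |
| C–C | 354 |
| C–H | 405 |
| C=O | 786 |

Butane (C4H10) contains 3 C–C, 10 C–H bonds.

D(O=O) ≈ 507 kJ/mol

Let D be the O=O bond energy.
Σ(broken) = 6×354 + 20×405 + 13×D = 10224 + 13D
Σ(formed) = 16×786 + 20×449 = 21556
ΔH = Σ(broken) − Σ(formed) = (10224 + 13D) − (21556) = −11332 + 13D
Setting this equal to −4741 kJ gives 13D = 6591, so D = 507 kJ/mol.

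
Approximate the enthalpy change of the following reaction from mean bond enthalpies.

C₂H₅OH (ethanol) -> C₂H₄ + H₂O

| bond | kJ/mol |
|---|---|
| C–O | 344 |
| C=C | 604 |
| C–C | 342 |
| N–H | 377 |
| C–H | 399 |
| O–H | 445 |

ΔH ≈ +36 kJ

Bonds broken (reactants):
  C–C: 1 × 342 = 342
  C–H: 5 × 399 = 1995
  C–O: 1 × 344 = 344
  O–H: 1 × 445 = 445
  Σ(broken) = 3126 kJ
Bonds formed (products):
  C–H: 4 × 399 = 1596
  C=C: 1 × 604 = 604
  O–H: 2 × 445 = 890
  Σ(formed) = 3090 kJ
ΔH = Σ(broken) − Σ(formed) = 3126 − 3090 = +36 kJ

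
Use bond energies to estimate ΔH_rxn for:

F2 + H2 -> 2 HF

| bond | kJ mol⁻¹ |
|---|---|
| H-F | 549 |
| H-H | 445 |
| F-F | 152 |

Bonds broken (reactants):
  F-F: 1 × 152 = 152
  H-H: 1 × 445 = 445
  Σ(broken) = 597 kJ
Bonds formed (products):
  H-F: 2 × 549 = 1098
  Σ(formed) = 1098 kJ
ΔH = Σ(broken) − Σ(formed) = 597 − 1098 = −501 kJ

ΔH ≈ −501 kJ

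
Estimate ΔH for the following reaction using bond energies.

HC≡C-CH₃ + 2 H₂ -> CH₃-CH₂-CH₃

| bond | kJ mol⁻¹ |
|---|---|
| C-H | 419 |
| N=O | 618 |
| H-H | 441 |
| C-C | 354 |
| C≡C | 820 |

Bonds broken (reactants):
  C≡C: 1 × 820 = 820
  C-C: 1 × 354 = 354
  C-H: 4 × 419 = 1676
  H-H: 2 × 441 = 882
  Σ(broken) = 3732 kJ
Bonds formed (products):
  C-C: 2 × 354 = 708
  C-H: 8 × 419 = 3352
  Σ(formed) = 4060 kJ
ΔH = Σ(broken) − Σ(formed) = 3732 − 4060 = −328 kJ

ΔH ≈ −328 kJ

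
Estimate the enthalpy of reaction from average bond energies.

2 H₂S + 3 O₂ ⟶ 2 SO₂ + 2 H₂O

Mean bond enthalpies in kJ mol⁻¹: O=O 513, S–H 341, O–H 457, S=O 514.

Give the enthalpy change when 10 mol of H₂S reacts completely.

Bonds broken (reactants):
  O=O: 3 × 513 = 1539
  S–H: 4 × 341 = 1364
  Σ(broken) = 2903 kJ
Bonds formed (products):
  O–H: 4 × 457 = 1828
  S=O: 4 × 514 = 2056
  Σ(formed) = 3884 kJ
ΔH = Σ(broken) − Σ(formed) = 2903 − 3884 = −981 kJ
For 5× the reaction as written: 5 × (−981) = −4905 kJ

ΔH = −4905 kJ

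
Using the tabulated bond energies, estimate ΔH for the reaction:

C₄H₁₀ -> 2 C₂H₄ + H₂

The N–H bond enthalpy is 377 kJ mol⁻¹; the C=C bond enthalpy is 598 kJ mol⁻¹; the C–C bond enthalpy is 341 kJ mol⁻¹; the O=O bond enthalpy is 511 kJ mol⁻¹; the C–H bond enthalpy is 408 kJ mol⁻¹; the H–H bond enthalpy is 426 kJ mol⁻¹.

ΔH ≈ +217 kJ

Bonds broken (reactants):
  C–C: 3 × 341 = 1023
  C–H: 10 × 408 = 4080
  Σ(broken) = 5103 kJ
Bonds formed (products):
  C–H: 8 × 408 = 3264
  C=C: 2 × 598 = 1196
  H–H: 1 × 426 = 426
  Σ(formed) = 4886 kJ
ΔH = Σ(broken) − Σ(formed) = 5103 − 4886 = +217 kJ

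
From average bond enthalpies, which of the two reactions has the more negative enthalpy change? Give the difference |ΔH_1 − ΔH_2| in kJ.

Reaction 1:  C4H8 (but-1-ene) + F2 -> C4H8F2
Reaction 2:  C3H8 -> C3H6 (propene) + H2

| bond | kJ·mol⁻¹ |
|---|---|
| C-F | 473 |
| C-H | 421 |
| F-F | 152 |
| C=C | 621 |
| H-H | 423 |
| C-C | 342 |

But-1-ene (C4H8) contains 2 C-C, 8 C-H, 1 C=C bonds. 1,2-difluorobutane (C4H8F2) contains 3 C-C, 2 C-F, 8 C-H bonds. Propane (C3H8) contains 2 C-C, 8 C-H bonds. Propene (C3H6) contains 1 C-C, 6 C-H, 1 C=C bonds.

Reaction 1, by 655 kJ

Reaction 1:
  Bonds broken (reactants):
    C-C: 2 × 342 = 684
    C-H: 8 × 421 = 3368
    C=C: 1 × 621 = 621
    F-F: 1 × 152 = 152
    Σ(broken) = 4825 kJ
  Bonds formed (products):
    C-C: 3 × 342 = 1026
    C-F: 2 × 473 = 946
    C-H: 8 × 421 = 3368
    Σ(formed) = 5340 kJ
  ΔH_1 = 4825 − 5340 = −515 kJ
Reaction 2:
  Bonds broken (reactants):
    C-C: 2 × 342 = 684
    C-H: 8 × 421 = 3368
    Σ(broken) = 4052 kJ
  Bonds formed (products):
    C-C: 1 × 342 = 342
    C-H: 6 × 421 = 2526
    C=C: 1 × 621 = 621
    H-H: 1 × 423 = 423
    Σ(formed) = 3912 kJ
  ΔH_2 = 4052 − 3912 = +140 kJ
ΔH_1 − ΔH_2 = −655 kJ, so reaction 1 has the more negative ΔH; |ΔH_1 − ΔH_2| = 655 kJ.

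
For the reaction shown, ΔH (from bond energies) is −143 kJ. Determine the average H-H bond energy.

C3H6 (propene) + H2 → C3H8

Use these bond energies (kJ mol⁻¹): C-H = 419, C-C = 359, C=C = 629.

D(H-H) ≈ 425 kJ/mol

Let D be the H-H bond energy.
Σ(broken) = 1×359 + 6×419 + 1×629 + 1×D = 3502 + D
Σ(formed) = 2×359 + 8×419 = 4070
ΔH = Σ(broken) − Σ(formed) = (3502 + D) − (4070) = −568 + D
Setting this equal to −143 kJ gives D = 425 kJ/mol.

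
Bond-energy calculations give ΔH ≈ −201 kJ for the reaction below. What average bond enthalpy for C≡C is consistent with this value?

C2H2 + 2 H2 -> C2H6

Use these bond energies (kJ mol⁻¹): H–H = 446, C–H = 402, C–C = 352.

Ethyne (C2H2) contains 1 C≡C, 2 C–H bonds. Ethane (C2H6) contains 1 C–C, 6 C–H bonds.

Let D be the C≡C bond energy.
Σ(broken) = 1×D + 2×402 + 2×446 = 1696 + D
Σ(formed) = 1×352 + 6×402 = 2764
ΔH = Σ(broken) − Σ(formed) = (1696 + D) − (2764) = −1068 + D
Setting this equal to −201 kJ gives D = 867 kJ/mol.

D(C≡C) ≈ 867 kJ/mol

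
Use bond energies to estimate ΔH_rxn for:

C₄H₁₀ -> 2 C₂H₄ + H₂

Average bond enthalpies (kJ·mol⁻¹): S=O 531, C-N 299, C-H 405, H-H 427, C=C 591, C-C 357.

ΔH ≈ +272 kJ

Bonds broken (reactants):
  C-C: 3 × 357 = 1071
  C-H: 10 × 405 = 4050
  Σ(broken) = 5121 kJ
Bonds formed (products):
  C-H: 8 × 405 = 3240
  C=C: 2 × 591 = 1182
  H-H: 1 × 427 = 427
  Σ(formed) = 4849 kJ
ΔH = Σ(broken) − Σ(formed) = 5121 − 4849 = +272 kJ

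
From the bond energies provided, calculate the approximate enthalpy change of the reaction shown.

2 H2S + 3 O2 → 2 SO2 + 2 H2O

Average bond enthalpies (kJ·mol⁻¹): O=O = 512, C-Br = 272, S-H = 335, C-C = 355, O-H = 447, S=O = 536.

ΔH ≈ −1056 kJ

Bonds broken (reactants):
  O=O: 3 × 512 = 1536
  S-H: 4 × 335 = 1340
  Σ(broken) = 2876 kJ
Bonds formed (products):
  O-H: 4 × 447 = 1788
  S=O: 4 × 536 = 2144
  Σ(formed) = 3932 kJ
ΔH = Σ(broken) − Σ(formed) = 2876 − 3932 = −1056 kJ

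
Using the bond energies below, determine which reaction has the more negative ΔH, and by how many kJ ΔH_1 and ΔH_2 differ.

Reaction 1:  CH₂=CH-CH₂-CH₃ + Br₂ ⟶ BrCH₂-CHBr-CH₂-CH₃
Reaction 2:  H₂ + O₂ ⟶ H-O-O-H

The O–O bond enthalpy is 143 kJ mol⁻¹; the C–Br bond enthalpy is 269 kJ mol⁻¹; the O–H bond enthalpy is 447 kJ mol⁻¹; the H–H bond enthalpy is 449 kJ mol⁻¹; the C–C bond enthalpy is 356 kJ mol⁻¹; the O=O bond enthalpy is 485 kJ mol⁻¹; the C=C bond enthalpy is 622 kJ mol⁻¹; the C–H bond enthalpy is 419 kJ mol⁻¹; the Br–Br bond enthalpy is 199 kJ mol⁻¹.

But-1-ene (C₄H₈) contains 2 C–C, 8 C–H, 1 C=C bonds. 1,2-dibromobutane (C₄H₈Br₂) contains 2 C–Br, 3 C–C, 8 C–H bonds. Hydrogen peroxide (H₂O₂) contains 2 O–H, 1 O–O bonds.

Reaction 1:
  Bonds broken (reactants):
    Br–Br: 1 × 199 = 199
    C–C: 2 × 356 = 712
    C–H: 8 × 419 = 3352
    C=C: 1 × 622 = 622
    Σ(broken) = 4885 kJ
  Bonds formed (products):
    C–Br: 2 × 269 = 538
    C–C: 3 × 356 = 1068
    C–H: 8 × 419 = 3352
    Σ(formed) = 4958 kJ
  ΔH_1 = 4885 − 4958 = −73 kJ
Reaction 2:
  Bonds broken (reactants):
    H–H: 1 × 449 = 449
    O=O: 1 × 485 = 485
    Σ(broken) = 934 kJ
  Bonds formed (products):
    O–H: 2 × 447 = 894
    O–O: 1 × 143 = 143
    Σ(formed) = 1037 kJ
  ΔH_2 = 934 − 1037 = −103 kJ
ΔH_1 − ΔH_2 = +30 kJ, so reaction 2 has the more negative ΔH; |ΔH_1 − ΔH_2| = 30 kJ.

Reaction 2, by 30 kJ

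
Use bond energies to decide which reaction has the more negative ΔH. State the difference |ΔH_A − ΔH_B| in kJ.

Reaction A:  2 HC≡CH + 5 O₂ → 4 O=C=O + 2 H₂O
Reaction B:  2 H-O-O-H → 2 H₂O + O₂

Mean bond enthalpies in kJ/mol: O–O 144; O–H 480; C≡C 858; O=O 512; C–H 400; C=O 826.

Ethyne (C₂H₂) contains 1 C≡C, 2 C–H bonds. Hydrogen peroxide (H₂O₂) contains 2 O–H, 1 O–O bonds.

Reaction A:
  Bonds broken (reactants):
    C≡C: 2 × 858 = 1716
    C–H: 4 × 400 = 1600
    O=O: 5 × 512 = 2560
    Σ(broken) = 5876 kJ
  Bonds formed (products):
    C=O: 8 × 826 = 6608
    O–H: 4 × 480 = 1920
    Σ(formed) = 8528 kJ
  ΔH_A = 5876 − 8528 = −2652 kJ
Reaction B:
  Bonds broken (reactants):
    O–H: 4 × 480 = 1920
    O–O: 2 × 144 = 288
    Σ(broken) = 2208 kJ
  Bonds formed (products):
    O–H: 4 × 480 = 1920
    O=O: 1 × 512 = 512
    Σ(formed) = 2432 kJ
  ΔH_B = 2208 − 2432 = −224 kJ
ΔH_A − ΔH_B = −2428 kJ, so reaction A has the more negative ΔH; |ΔH_A − ΔH_B| = 2428 kJ.

Reaction A, by 2428 kJ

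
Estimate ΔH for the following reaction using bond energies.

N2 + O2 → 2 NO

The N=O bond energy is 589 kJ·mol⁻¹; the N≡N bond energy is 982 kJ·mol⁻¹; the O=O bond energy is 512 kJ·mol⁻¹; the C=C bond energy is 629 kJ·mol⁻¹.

ΔH ≈ +316 kJ

Bonds broken (reactants):
  N≡N: 1 × 982 = 982
  O=O: 1 × 512 = 512
  Σ(broken) = 1494 kJ
Bonds formed (products):
  N=O: 2 × 589 = 1178
  Σ(formed) = 1178 kJ
ΔH = Σ(broken) − Σ(formed) = 1494 − 1178 = +316 kJ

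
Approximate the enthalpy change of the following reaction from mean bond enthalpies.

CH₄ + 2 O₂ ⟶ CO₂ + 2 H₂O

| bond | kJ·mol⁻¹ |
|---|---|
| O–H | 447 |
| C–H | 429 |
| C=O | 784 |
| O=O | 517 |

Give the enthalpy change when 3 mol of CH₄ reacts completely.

Bonds broken (reactants):
  C–H: 4 × 429 = 1716
  O=O: 2 × 517 = 1034
  Σ(broken) = 2750 kJ
Bonds formed (products):
  C=O: 2 × 784 = 1568
  O–H: 4 × 447 = 1788
  Σ(formed) = 3356 kJ
ΔH = Σ(broken) − Σ(formed) = 2750 − 3356 = −606 kJ
For 3× the reaction as written: 3 × (−606) = −1818 kJ

ΔH = −1818 kJ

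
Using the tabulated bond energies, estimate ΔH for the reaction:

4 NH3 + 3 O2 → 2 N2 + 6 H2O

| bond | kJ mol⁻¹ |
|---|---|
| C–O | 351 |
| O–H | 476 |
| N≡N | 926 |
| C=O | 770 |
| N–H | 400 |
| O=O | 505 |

Bonds broken (reactants):
  N–H: 12 × 400 = 4800
  O=O: 3 × 505 = 1515
  Σ(broken) = 6315 kJ
Bonds formed (products):
  N≡N: 2 × 926 = 1852
  O–H: 12 × 476 = 5712
  Σ(formed) = 7564 kJ
ΔH = Σ(broken) − Σ(formed) = 6315 − 7564 = −1249 kJ

ΔH ≈ −1249 kJ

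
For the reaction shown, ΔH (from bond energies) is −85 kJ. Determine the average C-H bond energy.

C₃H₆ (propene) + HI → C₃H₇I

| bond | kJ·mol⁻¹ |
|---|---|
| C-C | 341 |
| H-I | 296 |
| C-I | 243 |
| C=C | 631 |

D(C-H) ≈ 428 kJ/mol

Let D be the C-H bond energy.
Σ(broken) = 1×341 + 6×D + 1×631 + 1×296 = 1268 + 6D
Σ(formed) = 2×341 + 7×D + 1×243 = 925 + 7D
ΔH = Σ(broken) − Σ(formed) = (1268 + 6D) − (925 + 7D) = +343 − D
Setting this equal to −85 kJ gives D = 428 kJ/mol.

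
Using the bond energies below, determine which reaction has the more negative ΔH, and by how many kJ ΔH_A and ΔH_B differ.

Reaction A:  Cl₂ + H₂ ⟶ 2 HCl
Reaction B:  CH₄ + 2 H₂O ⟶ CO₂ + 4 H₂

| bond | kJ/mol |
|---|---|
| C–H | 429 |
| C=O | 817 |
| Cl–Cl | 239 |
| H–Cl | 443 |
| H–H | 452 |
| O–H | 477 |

Reaction A:
  Bonds broken (reactants):
    Cl–Cl: 1 × 239 = 239
    H–H: 1 × 452 = 452
    Σ(broken) = 691 kJ
  Bonds formed (products):
    H–Cl: 2 × 443 = 886
    Σ(formed) = 886 kJ
  ΔH_A = 691 − 886 = −195 kJ
Reaction B:
  Bonds broken (reactants):
    C–H: 4 × 429 = 1716
    O–H: 4 × 477 = 1908
    Σ(broken) = 3624 kJ
  Bonds formed (products):
    C=O: 2 × 817 = 1634
    H–H: 4 × 452 = 1808
    Σ(formed) = 3442 kJ
  ΔH_B = 3624 − 3442 = +182 kJ
ΔH_A − ΔH_B = −377 kJ, so reaction A has the more negative ΔH; |ΔH_A − ΔH_B| = 377 kJ.

Reaction A, by 377 kJ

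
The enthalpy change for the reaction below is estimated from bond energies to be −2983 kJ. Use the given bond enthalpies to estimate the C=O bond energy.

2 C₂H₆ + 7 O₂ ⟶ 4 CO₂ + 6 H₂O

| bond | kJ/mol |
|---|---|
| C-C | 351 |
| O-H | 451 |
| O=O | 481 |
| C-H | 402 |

Let D be the C=O bond energy.
Σ(broken) = 2×351 + 12×402 + 7×481 = 8893
Σ(formed) = 8×D + 12×451 = 5412 + 8D
ΔH = Σ(broken) − Σ(formed) = (8893) − (5412 + 8D) = +3481 − 8D
Setting this equal to −2983 kJ gives 8D = 6464, so D = 808 kJ/mol.

D(C=O) ≈ 808 kJ/mol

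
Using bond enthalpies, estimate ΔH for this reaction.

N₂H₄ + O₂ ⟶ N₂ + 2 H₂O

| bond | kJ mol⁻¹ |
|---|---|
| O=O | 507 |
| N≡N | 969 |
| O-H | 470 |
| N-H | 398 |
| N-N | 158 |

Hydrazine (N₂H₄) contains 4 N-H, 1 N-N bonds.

Bonds broken (reactants):
  N-H: 4 × 398 = 1592
  N-N: 1 × 158 = 158
  O=O: 1 × 507 = 507
  Σ(broken) = 2257 kJ
Bonds formed (products):
  N≡N: 1 × 969 = 969
  O-H: 4 × 470 = 1880
  Σ(formed) = 2849 kJ
ΔH = Σ(broken) − Σ(formed) = 2257 − 2849 = −592 kJ

ΔH ≈ −592 kJ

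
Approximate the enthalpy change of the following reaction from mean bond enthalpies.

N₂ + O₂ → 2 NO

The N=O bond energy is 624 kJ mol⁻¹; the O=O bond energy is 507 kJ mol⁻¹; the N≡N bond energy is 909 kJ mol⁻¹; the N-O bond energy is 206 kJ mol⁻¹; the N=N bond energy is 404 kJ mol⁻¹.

ΔH ≈ +168 kJ

Bonds broken (reactants):
  N≡N: 1 × 909 = 909
  O=O: 1 × 507 = 507
  Σ(broken) = 1416 kJ
Bonds formed (products):
  N=O: 2 × 624 = 1248
  Σ(formed) = 1248 kJ
ΔH = Σ(broken) − Σ(formed) = 1416 − 1248 = +168 kJ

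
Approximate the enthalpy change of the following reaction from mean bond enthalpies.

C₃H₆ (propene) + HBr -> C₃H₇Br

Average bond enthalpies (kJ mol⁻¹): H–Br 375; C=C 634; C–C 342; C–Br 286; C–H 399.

ΔH ≈ −18 kJ

Bonds broken (reactants):
  C–C: 1 × 342 = 342
  C–H: 6 × 399 = 2394
  C=C: 1 × 634 = 634
  H–Br: 1 × 375 = 375
  Σ(broken) = 3745 kJ
Bonds formed (products):
  C–Br: 1 × 286 = 286
  C–C: 2 × 342 = 684
  C–H: 7 × 399 = 2793
  Σ(formed) = 3763 kJ
ΔH = Σ(broken) − Σ(formed) = 3745 − 3763 = −18 kJ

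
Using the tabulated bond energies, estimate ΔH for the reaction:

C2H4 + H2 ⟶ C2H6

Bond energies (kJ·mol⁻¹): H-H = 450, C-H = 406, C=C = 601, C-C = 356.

Bonds broken (reactants):
  C-H: 4 × 406 = 1624
  C=C: 1 × 601 = 601
  H-H: 1 × 450 = 450
  Σ(broken) = 2675 kJ
Bonds formed (products):
  C-C: 1 × 356 = 356
  C-H: 6 × 406 = 2436
  Σ(formed) = 2792 kJ
ΔH = Σ(broken) − Σ(formed) = 2675 − 2792 = −117 kJ

ΔH ≈ −117 kJ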